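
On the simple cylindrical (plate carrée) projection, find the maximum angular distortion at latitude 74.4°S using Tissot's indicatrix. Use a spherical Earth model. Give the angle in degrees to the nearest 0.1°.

In the plate carrée (x = Rλ, y = Rφ), meridians are true-scale (h = 1) and parallels are stretched by k = sec φ.
At 74.4°: h = 1.000, k = 3.719; principal scales a = 3.719, b = 1.000.
sin(ω/2) = (a − b)/(a + b) = 2.719/4.719 = 0.5761, so ω = 2 arcsin(0.5761) ≈ 70.4°.

70.4°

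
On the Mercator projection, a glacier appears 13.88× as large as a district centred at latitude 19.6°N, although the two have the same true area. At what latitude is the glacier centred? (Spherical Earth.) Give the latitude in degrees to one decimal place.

75.4°

On Mercator, (apparent₁)/(apparent₂) = sec²φ₁ / sec²φ₂ when true areas are equal.
cos²φ₂ / cos²φ₁ = 13.88  ⇒  cos φ₁ = cos 19.6° / √13.88 = 0.9421/3.726 = 0.2529.
φ₁ = arccos(0.2529) ≈ 75.4°.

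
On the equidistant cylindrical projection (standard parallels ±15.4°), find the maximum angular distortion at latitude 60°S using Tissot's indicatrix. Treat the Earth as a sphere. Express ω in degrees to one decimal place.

37.0°

With standard parallel φ₀ = 15.4°, the equirectangular projection gives x = Rλ cos φ₀, y = Rφ, so h = 1 and k = cos 15.4° / cos φ.
At 60°: h = 1.000, k = 1.928; principal scales a = 1.928, b = 1.000.
sin(ω/2) = (a − b)/(a + b) = 0.9282/2.928 = 0.3170, so ω = 2 arcsin(0.3170) ≈ 37.0°.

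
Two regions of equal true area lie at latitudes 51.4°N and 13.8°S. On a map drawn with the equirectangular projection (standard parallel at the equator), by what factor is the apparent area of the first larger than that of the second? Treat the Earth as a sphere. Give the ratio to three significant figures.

1.56

For the equirectangular projection with φ₀ = 0 (plate carrée), h = 1 along meridians and k = sec φ along parallels.
Areal scale at 51.4°: h·k = 1.000 × 1.603 = 1.603.
Areal scale at 13.8°: h·k = 1.000 × 1.030 = 1.030.
Ratio = 1.603/1.030 ≈ 1.56.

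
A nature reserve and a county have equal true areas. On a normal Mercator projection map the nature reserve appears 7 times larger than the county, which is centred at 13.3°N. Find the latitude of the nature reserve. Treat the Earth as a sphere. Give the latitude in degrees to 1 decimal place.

Mercator areal scale is sec²φ, so apparent-area ratio = sec²φ₁ / sec²φ₂ = cos²φ₂ / cos²φ₁.
cos²φ₂ / cos²φ₁ = 7  ⇒  cos φ₁ = cos 13.3° / √7 = 0.9732/2.646 = 0.3678.
φ₁ = arccos(0.3678) ≈ 68.4°.

68.4°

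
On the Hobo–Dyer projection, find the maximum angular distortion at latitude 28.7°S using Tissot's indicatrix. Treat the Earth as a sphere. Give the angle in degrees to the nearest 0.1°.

The Hobo–Dyer projection is cylindrical equal-area with φ₀ = 37.5°. For cylindrical equal-area with standard parallel φ₀, h = cos φ / cos φ₀ and k = cos φ₀ / cos φ, so h·k = 1.
At 28.7°: h = 1.106, k = 0.9045; principal scales a = 1.106, b = 0.9045.
sin(ω/2) = (a − b)/(a + b) = 0.2011/2.010 = 0.1001, so ω = 2 arcsin(0.1001) ≈ 11.5°.

11.5°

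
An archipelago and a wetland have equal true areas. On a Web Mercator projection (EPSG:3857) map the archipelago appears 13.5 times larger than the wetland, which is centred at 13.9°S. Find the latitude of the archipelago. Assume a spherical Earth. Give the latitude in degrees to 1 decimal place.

On Mercator, (apparent₁)/(apparent₂) = sec²φ₁ / sec²φ₂ when true areas are equal.
cos²φ₂ / cos²φ₁ = 13.5  ⇒  cos φ₁ = cos 13.9° / √13.5 = 0.9707/3.674 = 0.2642.
φ₁ = arccos(0.2642) ≈ 74.7°.

74.7°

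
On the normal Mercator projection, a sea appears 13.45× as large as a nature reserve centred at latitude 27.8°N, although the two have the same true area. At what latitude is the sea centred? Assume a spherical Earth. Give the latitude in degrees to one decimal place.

Mercator areal scale is sec²φ, so apparent-area ratio = sec²φ₁ / sec²φ₂ = cos²φ₂ / cos²φ₁.
cos²φ₂ / cos²φ₁ = 13.45  ⇒  cos φ₁ = cos 27.8° / √13.45 = 0.8846/3.667 = 0.2412.
φ₁ = arccos(0.2412) ≈ 76.0°.

76.0°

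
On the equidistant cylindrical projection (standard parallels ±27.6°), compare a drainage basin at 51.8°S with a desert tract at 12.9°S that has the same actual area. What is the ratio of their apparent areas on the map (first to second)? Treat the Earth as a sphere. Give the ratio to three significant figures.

In the equirectangular projection with standard parallel φ₀ = 27.6° (x = Rλ cos φ₀, y = Rφ), meridians are true-scale (h = 1) and the parallel scale is k = cos φ₀ / cos φ.
Areal scale at 51.8°: h·k = 1.000 × 1.433 = 1.433.
Areal scale at 12.9°: h·k = 1.000 × 0.9091 = 0.9091.
Ratio = 1.433/0.9091 ≈ 1.58.

1.58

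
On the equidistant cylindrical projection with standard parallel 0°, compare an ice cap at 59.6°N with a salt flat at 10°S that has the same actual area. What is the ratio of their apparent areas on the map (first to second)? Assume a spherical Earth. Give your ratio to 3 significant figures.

Plate carrée maps x = Rλ, y = Rφ. The meridian scale is h = 1 and the parallel scale is k = 1/cos φ = sec φ.
Areal scale at 59.6°: h·k = 1.000 × 1.976 = 1.976.
Areal scale at 10°: h·k = 1.000 × 1.015 = 1.015.
Ratio = 1.976/1.015 ≈ 1.95.

1.95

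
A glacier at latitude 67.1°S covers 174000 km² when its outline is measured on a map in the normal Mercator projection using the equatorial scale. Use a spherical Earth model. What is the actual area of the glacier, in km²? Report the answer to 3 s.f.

The Mercator projection is conformal; its linear scale factor is the same in every direction and equals sec φ = 1/cos φ.
Areal scale = k² = sec²φ = 1/cos²(67.1°) = 1/0.3891² = 6.604.
True area = apparent / (areal scale) = 174000 / 6.604 ≈ 26300 km².

26300 km²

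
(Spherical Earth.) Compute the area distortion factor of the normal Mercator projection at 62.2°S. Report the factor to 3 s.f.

Mercator is conformal, so the point scale is isotropic: h = k = sec φ = 1/cos φ.
Areal scale = k² = sec²φ = 1/cos²(62.2°) = 1/0.4664² = 4.597.

4.60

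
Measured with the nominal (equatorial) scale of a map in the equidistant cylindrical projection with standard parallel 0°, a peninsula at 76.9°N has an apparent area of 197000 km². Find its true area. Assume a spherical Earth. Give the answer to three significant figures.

Plate carrée maps x = Rλ, y = Rφ. The meridian scale is h = 1 and the parallel scale is k = 1/cos φ = sec φ.
Areal scale = h·k = 1 × sec φ; at 76.9°, h = 1.000, k = 4.412, so h·k = 4.412.
True area = apparent / (areal scale) = 197000 / 4.412 ≈ 44700 km².

44700 km²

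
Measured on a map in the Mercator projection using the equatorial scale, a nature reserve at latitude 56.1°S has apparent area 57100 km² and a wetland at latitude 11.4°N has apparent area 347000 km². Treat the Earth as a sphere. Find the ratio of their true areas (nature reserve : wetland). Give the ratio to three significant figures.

Mercator's areal exaggeration is sec²φ; hence true area = (apparent area) · cos²φ.
True area of nature reserve: 57100 × cos²(56.1°) = 57100 × 0.3111 = 17760 km².
True area of wetland: 347000 × cos²(11.4°) = 347000 × 0.9609 = 333400 km².
Ratio = 17760 / 333400 ≈ 0.0533.

0.0533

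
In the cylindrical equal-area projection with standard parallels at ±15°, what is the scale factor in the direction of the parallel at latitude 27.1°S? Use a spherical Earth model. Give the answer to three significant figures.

A cylindrical equal-area projection with standard parallel φ₀ has meridian scale h = cos φ / cos φ₀ and parallel scale k = cos φ₀ / cos φ (so areas are preserved, h·k = 1).
k = cos 15° / cos 27.1° = 0.9659/0.8902 = 1.085.

1.09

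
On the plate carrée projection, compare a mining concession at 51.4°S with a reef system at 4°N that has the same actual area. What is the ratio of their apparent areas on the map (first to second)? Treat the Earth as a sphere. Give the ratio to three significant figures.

For the equirectangular projection with φ₀ = 0 (plate carrée), h = 1 along meridians and k = sec φ along parallels.
Areal scale at 51.4°: h·k = 1.000 × 1.603 = 1.603.
Areal scale at 4°: h·k = 1.000 × 1.002 = 1.002.
Ratio = 1.603/1.002 ≈ 1.60.

1.60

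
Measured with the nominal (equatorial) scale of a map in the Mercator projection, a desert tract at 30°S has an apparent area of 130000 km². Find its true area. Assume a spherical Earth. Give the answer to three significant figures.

97500 km²

For Mercator, h = k = sec φ (a conformal cylindrical projection has a single point scale, 1/cos φ).
Areal scale = k² = sec²φ = 1/cos²(30°) = 1/0.8660² = 1.333.
True area = apparent / (areal scale) = 130000 / 1.333 ≈ 97500 km².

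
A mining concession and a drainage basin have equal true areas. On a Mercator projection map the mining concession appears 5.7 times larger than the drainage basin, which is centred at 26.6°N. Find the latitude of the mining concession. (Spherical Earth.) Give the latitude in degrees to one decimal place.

68.0°

For equal true areas on Mercator, apparent areas scale as sec²φ, so the ratio is cos²φ₂ / cos²φ₁.
cos²φ₂ / cos²φ₁ = 5.7  ⇒  cos φ₁ = cos 26.6° / √5.7 = 0.8942/2.387 = 0.3745.
φ₁ = arccos(0.3745) ≈ 68.0°.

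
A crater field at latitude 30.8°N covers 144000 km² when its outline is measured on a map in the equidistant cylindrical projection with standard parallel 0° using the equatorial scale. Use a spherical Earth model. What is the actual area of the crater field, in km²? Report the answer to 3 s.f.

In the plate carrée (x = Rλ, y = Rφ), meridians are true-scale (h = 1) and parallels are stretched by k = sec φ.
Areal scale = h·k = 1 × sec φ; at 30.8°, h = 1.000, k = 1.164, so h·k = 1.164.
True area = apparent / (areal scale) = 144000 / 1.164 ≈ 124000 km².

124000 km²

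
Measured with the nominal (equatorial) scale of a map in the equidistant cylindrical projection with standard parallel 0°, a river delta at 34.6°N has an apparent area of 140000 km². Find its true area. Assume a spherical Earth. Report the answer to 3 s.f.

For the equirectangular projection with φ₀ = 0 (plate carrée), h = 1 along meridians and k = sec φ along parallels.
Areal scale = h·k = 1 × sec φ; at 34.6°, h = 1.000, k = 1.215, so h·k = 1.215.
True area = apparent / (areal scale) = 140000 / 1.215 ≈ 115000 km².

115000 km²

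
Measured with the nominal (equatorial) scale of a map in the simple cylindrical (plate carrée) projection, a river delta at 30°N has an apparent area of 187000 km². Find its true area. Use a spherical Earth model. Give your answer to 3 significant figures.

Plate carrée maps x = Rλ, y = Rφ. The meridian scale is h = 1 and the parallel scale is k = 1/cos φ = sec φ.
Areal scale = h·k = 1 × sec φ; at 30°, h = 1.000, k = 1.155, so h·k = 1.155.
True area = apparent / (areal scale) = 187000 / 1.155 ≈ 162000 km².

162000 km²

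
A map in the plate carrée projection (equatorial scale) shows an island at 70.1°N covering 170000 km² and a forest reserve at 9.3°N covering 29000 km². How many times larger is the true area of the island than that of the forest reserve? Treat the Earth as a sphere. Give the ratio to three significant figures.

On the plate carrée, areal scale = h·k = 1 × sec φ, so true area = apparent × cos φ.
True area of island: 170000 × cos(70.1°) = 170000 × 0.3404 = 57860 km².
True area of forest reserve: 29000 × cos(9.3°) = 29000 × 0.9869 = 28620 km².
Ratio = 57860 / 28620 ≈ 2.02.

2.02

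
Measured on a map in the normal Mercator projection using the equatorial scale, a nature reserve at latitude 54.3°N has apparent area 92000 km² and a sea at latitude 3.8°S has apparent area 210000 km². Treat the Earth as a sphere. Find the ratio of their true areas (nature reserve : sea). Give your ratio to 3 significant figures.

0.150

Mercator's areal exaggeration is sec²φ; hence true area = (apparent area) · cos²φ.
True area of nature reserve: 92000 × cos²(54.3°) = 92000 × 0.3405 = 31330 km².
True area of sea: 210000 × cos²(3.8°) = 210000 × 0.9956 = 209100 km².
Ratio = 31330 / 209100 ≈ 0.150.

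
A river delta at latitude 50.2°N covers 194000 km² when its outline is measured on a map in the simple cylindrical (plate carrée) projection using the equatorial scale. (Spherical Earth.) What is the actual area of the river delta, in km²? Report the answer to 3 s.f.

124000 km²

In the plate carrée (x = Rλ, y = Rφ), meridians are true-scale (h = 1) and parallels are stretched by k = sec φ.
Areal scale = h·k = 1 × sec φ; at 50.2°, h = 1.000, k = 1.562, so h·k = 1.562.
True area = apparent / (areal scale) = 194000 / 1.562 ≈ 124000 km².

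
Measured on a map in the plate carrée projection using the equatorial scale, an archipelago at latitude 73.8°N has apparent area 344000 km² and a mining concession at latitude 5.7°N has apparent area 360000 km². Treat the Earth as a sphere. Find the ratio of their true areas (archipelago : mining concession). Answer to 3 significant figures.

0.268

Plate carrée has h = 1 and k = sec φ, giving areal scale sec φ; true area = (apparent area) · cos φ.
True area of archipelago: 344000 × cos(73.8°) = 344000 × 0.2790 = 95970 km².
True area of mining concession: 360000 × cos(5.7°) = 360000 × 0.9951 = 358200 km².
Ratio = 95970 / 358200 ≈ 0.268.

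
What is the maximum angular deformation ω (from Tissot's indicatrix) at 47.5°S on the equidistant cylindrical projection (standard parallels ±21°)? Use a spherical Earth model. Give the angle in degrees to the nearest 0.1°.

With standard parallel φ₀ = 21°, the equirectangular projection gives x = Rλ cos φ₀, y = Rφ, so h = 1 and k = cos 21° / cos φ.
At 47.5°: h = 1.000, k = 1.382; principal scales a = 1.382, b = 1.000.
sin(ω/2) = (a − b)/(a + b) = 0.3819/2.382 = 0.1603, so ω = 2 arcsin(0.1603) ≈ 18.5°.

18.5°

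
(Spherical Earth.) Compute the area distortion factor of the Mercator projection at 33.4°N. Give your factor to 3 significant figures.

1.43

Mercator is conformal, so the point scale is isotropic: h = k = sec φ = 1/cos φ.
Areal scale = k² = sec²φ = 1/cos²(33.4°) = 1/0.8348² = 1.435.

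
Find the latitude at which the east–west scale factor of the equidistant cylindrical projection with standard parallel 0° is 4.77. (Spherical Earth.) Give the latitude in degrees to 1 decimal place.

77.9°

Plate carrée: h = 1, k = sec φ along parallels.
sec φ = 4.77  ⇒  cos φ = 0.2096  ⇒  φ ≈ 77.9°.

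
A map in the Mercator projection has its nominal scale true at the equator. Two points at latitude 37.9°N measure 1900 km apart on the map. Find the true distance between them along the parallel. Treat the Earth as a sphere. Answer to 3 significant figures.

1500 km

For Mercator, h = k = sec φ (a conformal cylindrical projection has a single point scale, 1/cos φ).
Along the parallel at 37.9°, map distances are exaggerated by k = sec 37.9° = 1.267.
True distance = 1900 / 1.267 = 1900 × cos 37.9° ≈ 1500 km.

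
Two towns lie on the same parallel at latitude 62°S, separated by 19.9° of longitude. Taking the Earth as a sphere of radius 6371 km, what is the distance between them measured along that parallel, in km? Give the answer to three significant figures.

1040 km

Arc length along a parallel = R cos φ · Δλ (with Δλ in radians).
= 6371 × cos 62° × (19.9° × π/180) = 6371 × 0.4695 × 0.3473 ≈ 1040 km.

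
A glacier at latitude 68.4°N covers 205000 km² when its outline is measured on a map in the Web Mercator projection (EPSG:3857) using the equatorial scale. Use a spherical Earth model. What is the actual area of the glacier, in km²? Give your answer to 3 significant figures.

27800 km²

Mercator is conformal, so the point scale is isotropic: h = k = sec φ = 1/cos φ.
Areal scale = k² = sec²φ = 1/cos²(68.4°) = 1/0.3681² = 7.379.
True area = apparent / (areal scale) = 205000 / 7.379 ≈ 27800 km².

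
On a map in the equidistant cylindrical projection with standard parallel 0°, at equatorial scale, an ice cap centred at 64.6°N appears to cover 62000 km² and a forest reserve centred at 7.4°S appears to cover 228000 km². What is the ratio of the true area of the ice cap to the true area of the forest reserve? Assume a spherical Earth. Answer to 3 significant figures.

0.118

On the plate carrée, areal scale = h·k = 1 × sec φ, so true area = apparent × cos φ.
True area of ice cap: 62000 × cos(64.6°) = 62000 × 0.4289 = 26590 km².
True area of forest reserve: 228000 × cos(7.4°) = 228000 × 0.9917 = 226100 km².
Ratio = 26590 / 226100 ≈ 0.118.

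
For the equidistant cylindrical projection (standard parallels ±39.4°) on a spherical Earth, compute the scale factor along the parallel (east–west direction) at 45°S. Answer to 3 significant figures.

1.09

With standard parallel φ₀ = 39.4°, the equirectangular projection gives x = Rλ cos φ₀, y = Rφ, so h = 1 and k = cos 39.4° / cos φ.
k = cos 39.4° / cos 45° = 0.7727/0.7071 = 1.093.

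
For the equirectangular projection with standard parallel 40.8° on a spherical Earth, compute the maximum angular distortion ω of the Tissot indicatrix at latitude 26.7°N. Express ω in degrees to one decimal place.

With standard parallel φ₀ = 40.8°, the equirectangular projection gives x = Rλ cos φ₀, y = Rφ, so h = 1 and k = cos 40.8° / cos φ.
At 26.7°: h = 1.000, k = 0.8473; principal scales a = 1.000, b = 0.8473.
sin(ω/2) = (a − b)/(a + b) = 0.1527/1.847 = 0.08263, so ω = 2 arcsin(0.08263) ≈ 9.5°.

9.5°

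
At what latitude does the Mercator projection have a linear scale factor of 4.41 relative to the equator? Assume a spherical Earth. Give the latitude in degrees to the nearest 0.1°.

76.9°

Mercator scale is k = sec φ = 1/cos φ.
1/cos φ = 4.41  ⇒  cos φ = 0.2268  ⇒  φ = arccos(0.2268) ≈ 76.9°.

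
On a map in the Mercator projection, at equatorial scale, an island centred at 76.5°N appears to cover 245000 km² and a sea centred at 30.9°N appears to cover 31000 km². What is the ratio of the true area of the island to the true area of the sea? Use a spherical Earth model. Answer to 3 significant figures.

0.585

On Mercator the areal scale is sec²φ, so true area = apparent × cos²φ.
True area of island: 245000 × cos²(76.5°) = 245000 × 0.05450 = 13350 km².
True area of sea: 31000 × cos²(30.9°) = 31000 × 0.7363 = 22820 km².
Ratio = 13350 / 22820 ≈ 0.585.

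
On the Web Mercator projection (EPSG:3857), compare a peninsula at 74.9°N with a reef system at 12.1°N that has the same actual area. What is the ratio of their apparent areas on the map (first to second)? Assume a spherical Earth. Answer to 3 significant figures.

Mercator is conformal with k = sec φ, so areal scale = k² = sec²φ.
At 74.9°: sec²(74.9°) = 1/0.2605² = 14.74.
At 12.1°: sec²(12.1°) = 1/0.9778² = 1.046.
Ratio = 14.74/1.046 = cos²(12.1°)/cos²(74.9°) ≈ 14.1.

14.1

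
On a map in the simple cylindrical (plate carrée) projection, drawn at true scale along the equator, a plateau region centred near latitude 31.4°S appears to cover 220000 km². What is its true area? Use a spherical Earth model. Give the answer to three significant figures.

188000 km²

Plate carrée maps x = Rλ, y = Rφ. The meridian scale is h = 1 and the parallel scale is k = 1/cos φ = sec φ.
Areal scale = h·k = 1 × sec φ; at 31.4°, h = 1.000, k = 1.172, so h·k = 1.172.
True area = apparent / (areal scale) = 220000 / 1.172 ≈ 188000 km².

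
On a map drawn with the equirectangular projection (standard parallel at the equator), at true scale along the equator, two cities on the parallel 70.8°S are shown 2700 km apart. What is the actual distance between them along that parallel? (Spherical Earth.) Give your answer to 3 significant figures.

For the equirectangular projection with φ₀ = 0 (plate carrée), h = 1 along meridians and k = sec φ along parallels.
Along the parallel at 70.8°, map distances are exaggerated by k = sec 70.8° = 3.041.
True distance = 2700 / 3.041 = 2700 × cos 70.8° ≈ 888 km.

888 km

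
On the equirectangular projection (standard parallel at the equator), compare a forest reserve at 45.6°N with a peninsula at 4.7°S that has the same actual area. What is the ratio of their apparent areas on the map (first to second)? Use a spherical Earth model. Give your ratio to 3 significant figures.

1.42

In the plate carrée (x = Rλ, y = Rφ), meridians are true-scale (h = 1) and parallels are stretched by k = sec φ.
Areal scale at 45.6°: h·k = 1.000 × 1.429 = 1.429.
Areal scale at 4.7°: h·k = 1.000 × 1.003 = 1.003.
Ratio = 1.429/1.003 ≈ 1.42.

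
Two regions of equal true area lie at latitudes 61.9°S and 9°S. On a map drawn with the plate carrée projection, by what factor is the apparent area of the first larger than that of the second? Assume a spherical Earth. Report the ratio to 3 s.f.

In the plate carrée (x = Rλ, y = Rφ), meridians are true-scale (h = 1) and parallels are stretched by k = sec φ.
Areal scale at 61.9°: h·k = 1.000 × 2.123 = 2.123.
Areal scale at 9°: h·k = 1.000 × 1.012 = 1.012.
Ratio = 2.123/1.012 ≈ 2.10.

2.10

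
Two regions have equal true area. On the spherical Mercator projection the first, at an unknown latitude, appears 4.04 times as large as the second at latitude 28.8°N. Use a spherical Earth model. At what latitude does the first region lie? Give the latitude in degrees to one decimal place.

On Mercator, (apparent₁)/(apparent₂) = sec²φ₁ / sec²φ₂ when true areas are equal.
cos²φ₂ / cos²φ₁ = 4.04  ⇒  cos φ₁ = cos 28.8° / √4.04 = 0.8763/2.010 = 0.4360.
φ₁ = arccos(0.4360) ≈ 64.2°.

64.2°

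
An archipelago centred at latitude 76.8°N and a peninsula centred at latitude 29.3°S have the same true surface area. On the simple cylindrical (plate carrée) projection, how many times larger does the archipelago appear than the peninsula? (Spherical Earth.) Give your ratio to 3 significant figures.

3.82

In the plate carrée (x = Rλ, y = Rφ), meridians are true-scale (h = 1) and parallels are stretched by k = sec φ.
Areal scale at 76.8°: h·k = 1.000 × 4.379 = 4.379.
Areal scale at 29.3°: h·k = 1.000 × 1.147 = 1.147.
Ratio = 4.379/1.147 ≈ 3.82.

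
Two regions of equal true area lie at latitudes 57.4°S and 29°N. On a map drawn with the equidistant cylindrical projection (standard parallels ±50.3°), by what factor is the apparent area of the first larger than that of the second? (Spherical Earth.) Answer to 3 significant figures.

1.62

With standard parallel φ₀ = 50.3°, the equirectangular projection gives x = Rλ cos φ₀, y = Rφ, so h = 1 and k = cos 50.3° / cos φ.
Areal scale at 57.4°: h·k = 1.000 × 1.186 = 1.186.
Areal scale at 29°: h·k = 1.000 × 0.7303 = 0.7303.
Ratio = 1.186/0.7303 ≈ 1.62.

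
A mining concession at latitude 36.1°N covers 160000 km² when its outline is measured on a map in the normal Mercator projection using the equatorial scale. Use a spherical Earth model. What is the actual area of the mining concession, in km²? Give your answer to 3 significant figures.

104000 km²

The Mercator projection is conformal; its linear scale factor is the same in every direction and equals sec φ = 1/cos φ.
Areal scale = k² = sec²φ = 1/cos²(36.1°) = 1/0.8080² = 1.532.
True area = apparent / (areal scale) = 160000 / 1.532 ≈ 104000 km².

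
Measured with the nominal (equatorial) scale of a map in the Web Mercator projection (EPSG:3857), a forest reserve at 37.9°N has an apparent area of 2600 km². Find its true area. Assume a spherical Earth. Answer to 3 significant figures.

1620 km²

For Mercator, h = k = sec φ (a conformal cylindrical projection has a single point scale, 1/cos φ).
Areal scale = k² = sec²φ = 1/cos²(37.9°) = 1/0.7891² = 1.606.
True area = apparent / (areal scale) = 2600 / 1.606 ≈ 1620 km².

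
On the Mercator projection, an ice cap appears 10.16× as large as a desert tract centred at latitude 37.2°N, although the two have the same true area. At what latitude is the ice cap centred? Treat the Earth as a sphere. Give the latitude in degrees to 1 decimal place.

75.5°

On Mercator, (apparent₁)/(apparent₂) = sec²φ₁ / sec²φ₂ when true areas are equal.
cos²φ₂ / cos²φ₁ = 10.16  ⇒  cos φ₁ = cos 37.2° / √10.16 = 0.7965/3.187 = 0.2499.
φ₁ = arccos(0.2499) ≈ 75.5°.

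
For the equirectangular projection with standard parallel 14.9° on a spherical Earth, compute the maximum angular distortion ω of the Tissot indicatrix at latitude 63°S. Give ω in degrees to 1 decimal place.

42.3°

The equidistant cylindrical projection with φ₀ = 14.9° has h = 1 (meridians true) and k = cos φ₀ / cos φ along parallels.
At 63°: h = 1.000, k = 2.129; principal scales a = 2.129, b = 1.000.
sin(ω/2) = (a − b)/(a + b) = 1.129/3.129 = 0.3607, so ω = 2 arcsin(0.3607) ≈ 42.3°.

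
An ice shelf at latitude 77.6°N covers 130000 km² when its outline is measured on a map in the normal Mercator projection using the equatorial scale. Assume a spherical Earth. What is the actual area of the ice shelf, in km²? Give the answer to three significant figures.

5990 km²

The Mercator projection is conformal; its linear scale factor is the same in every direction and equals sec φ = 1/cos φ.
Areal scale = k² = sec²φ = 1/cos²(77.6°) = 1/0.2147² = 21.69.
True area = apparent / (areal scale) = 130000 / 21.69 ≈ 5990 km².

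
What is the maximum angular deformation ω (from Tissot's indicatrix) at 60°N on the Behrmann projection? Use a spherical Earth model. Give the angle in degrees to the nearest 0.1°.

The Behrmann projection is cylindrical equal-area with φ₀ = 30°. A cylindrical equal-area projection with standard parallel φ₀ has meridian scale h = cos φ / cos φ₀ and parallel scale k = cos φ₀ / cos φ (so areas are preserved, h·k = 1).
At 60°: h = 0.5774, k = 1.732; principal scales a = 1.732, b = 0.5774.
sin(ω/2) = (a − b)/(a + b) = 1.155/2.309 = 0.5000, so ω = 2 arcsin(0.5000) ≈ 60.0°.

60.0°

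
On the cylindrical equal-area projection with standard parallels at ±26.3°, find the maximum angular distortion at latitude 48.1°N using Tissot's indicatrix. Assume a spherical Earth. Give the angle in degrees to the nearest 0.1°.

33.3°

A cylindrical equal-area projection with standard parallel φ₀ has meridian scale h = cos φ / cos φ₀ and parallel scale k = cos φ₀ / cos φ (so areas are preserved, h·k = 1).
At 48.1°: h = 0.7449, k = 1.342; principal scales a = 1.342, b = 0.7449.
sin(ω/2) = (a − b)/(a + b) = 0.5974/2.087 = 0.2862, so ω = 2 arcsin(0.2862) ≈ 33.3°.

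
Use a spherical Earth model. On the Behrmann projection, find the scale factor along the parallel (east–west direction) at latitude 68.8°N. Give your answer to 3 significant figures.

Behrmann is a cylindrical equal-area projection with standard parallels at ±30°. For cylindrical equal-area with standard parallel φ₀, h = cos φ / cos φ₀ and k = cos φ₀ / cos φ, so h·k = 1.
k = cos 30° / cos 68.8° = 0.8660/0.3616 = 2.395.

2.39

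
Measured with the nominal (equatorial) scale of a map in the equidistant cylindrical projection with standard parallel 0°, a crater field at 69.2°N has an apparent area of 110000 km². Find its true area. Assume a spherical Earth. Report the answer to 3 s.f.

In the plate carrée (x = Rλ, y = Rφ), meridians are true-scale (h = 1) and parallels are stretched by k = sec φ.
Areal scale = h·k = 1 × sec φ; at 69.2°, h = 1.000, k = 2.816, so h·k = 2.816.
True area = apparent / (areal scale) = 110000 / 2.816 ≈ 39100 km².

39100 km²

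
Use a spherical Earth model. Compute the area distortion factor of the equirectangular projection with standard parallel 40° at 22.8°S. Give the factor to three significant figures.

The equidistant cylindrical projection with φ₀ = 40° has h = 1 (meridians true) and k = cos φ₀ / cos φ along parallels.
Areal scale = h·k = 1 × cos φ₀ / cos φ; at 22.8°, h = 1.000, k = 0.8310, so h·k = 0.8310.

0.831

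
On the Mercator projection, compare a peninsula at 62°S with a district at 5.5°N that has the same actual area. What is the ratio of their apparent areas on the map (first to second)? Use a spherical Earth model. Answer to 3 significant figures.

4.50

Mercator areal scale is sec²φ.
At 62°: sec²(62°) = 1/0.4695² = 4.537.
At 5.5°: sec²(5.5°) = 1/0.9954² = 1.009.
Ratio = 4.537/1.009 = cos²(5.5°)/cos²(62°) ≈ 4.50.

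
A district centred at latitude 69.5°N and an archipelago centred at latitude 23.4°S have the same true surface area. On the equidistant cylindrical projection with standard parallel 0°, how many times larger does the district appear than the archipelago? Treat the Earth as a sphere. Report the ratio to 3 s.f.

For the equirectangular projection with φ₀ = 0 (plate carrée), h = 1 along meridians and k = sec φ along parallels.
Areal scale at 69.5°: h·k = 1.000 × 2.855 = 2.855.
Areal scale at 23.4°: h·k = 1.000 × 1.090 = 1.090.
Ratio = 2.855/1.090 ≈ 2.62.

2.62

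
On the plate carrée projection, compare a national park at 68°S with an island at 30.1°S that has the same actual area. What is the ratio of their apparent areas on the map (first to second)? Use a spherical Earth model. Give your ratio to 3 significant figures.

2.31

Plate carrée maps x = Rλ, y = Rφ. The meridian scale is h = 1 and the parallel scale is k = 1/cos φ = sec φ.
Areal scale at 68°: h·k = 1.000 × 2.669 = 2.669.
Areal scale at 30.1°: h·k = 1.000 × 1.156 = 1.156.
Ratio = 2.669/1.156 ≈ 2.31.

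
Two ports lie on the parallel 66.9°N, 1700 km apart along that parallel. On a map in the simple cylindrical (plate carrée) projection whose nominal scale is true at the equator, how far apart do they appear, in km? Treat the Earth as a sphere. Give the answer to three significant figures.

4330 km

Plate carrée maps x = Rλ, y = Rφ. The meridian scale is h = 1 and the parallel scale is k = 1/cos φ = sec φ.
Along the parallel, k = sec 66.9° = 1/0.3923 = 2.549.
Map distance = 1700 × 2.549 ≈ 4330 km.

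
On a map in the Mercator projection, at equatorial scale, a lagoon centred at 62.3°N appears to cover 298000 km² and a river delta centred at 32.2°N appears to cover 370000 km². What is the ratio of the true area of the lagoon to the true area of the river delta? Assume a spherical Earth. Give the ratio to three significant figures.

0.243

On Mercator the areal scale is sec²φ, so true area = apparent × cos²φ.
True area of lagoon: 298000 × cos²(62.3°) = 298000 × 0.2161 = 64390 km².
True area of river delta: 370000 × cos²(32.2°) = 370000 × 0.7160 = 264900 km².
Ratio = 64390 / 264900 ≈ 0.243.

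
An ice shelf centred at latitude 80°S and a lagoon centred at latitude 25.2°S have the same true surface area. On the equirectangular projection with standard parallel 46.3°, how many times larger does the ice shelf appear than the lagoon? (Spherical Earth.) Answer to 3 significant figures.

5.21

The equidistant cylindrical projection with φ₀ = 46.3° has h = 1 (meridians true) and k = cos φ₀ / cos φ along parallels.
Areal scale at 80°: h·k = 1.000 × 3.979 = 3.979.
Areal scale at 25.2°: h·k = 1.000 × 0.7636 = 0.7636.
Ratio = 3.979/0.7636 ≈ 5.21.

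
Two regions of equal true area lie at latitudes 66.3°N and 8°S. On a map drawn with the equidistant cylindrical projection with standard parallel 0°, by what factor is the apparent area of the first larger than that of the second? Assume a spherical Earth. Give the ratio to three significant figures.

For the equirectangular projection with φ₀ = 0 (plate carrée), h = 1 along meridians and k = sec φ along parallels.
Areal scale at 66.3°: h·k = 1.000 × 2.488 = 2.488.
Areal scale at 8°: h·k = 1.000 × 1.010 = 1.010.
Ratio = 2.488/1.010 ≈ 2.46.

2.46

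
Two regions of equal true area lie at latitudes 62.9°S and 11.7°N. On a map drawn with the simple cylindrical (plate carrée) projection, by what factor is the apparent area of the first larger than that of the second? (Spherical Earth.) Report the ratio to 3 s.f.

In the plate carrée (x = Rλ, y = Rφ), meridians are true-scale (h = 1) and parallels are stretched by k = sec φ.
Areal scale at 62.9°: h·k = 1.000 × 2.195 = 2.195.
Areal scale at 11.7°: h·k = 1.000 × 1.021 = 1.021.
Ratio = 2.195/1.021 ≈ 2.15.

2.15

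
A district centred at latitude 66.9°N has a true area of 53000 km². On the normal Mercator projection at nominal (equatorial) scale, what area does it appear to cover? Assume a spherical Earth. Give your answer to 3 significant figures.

Mercator is conformal, so the point scale is isotropic: h = k = sec φ = 1/cos φ.
Areal scale = k² = sec²φ = 1/cos²(66.9°) = 1/0.3923² = 6.497.
Apparent area = 53000 × 6.497 ≈ 344000 km².

344000 km²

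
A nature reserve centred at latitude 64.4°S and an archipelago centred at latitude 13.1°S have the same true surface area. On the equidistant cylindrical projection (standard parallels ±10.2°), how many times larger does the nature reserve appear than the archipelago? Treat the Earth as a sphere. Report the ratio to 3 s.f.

2.25

The equidistant cylindrical projection with φ₀ = 10.2° has h = 1 (meridians true) and k = cos φ₀ / cos φ along parallels.
Areal scale at 64.4°: h·k = 1.000 × 2.278 = 2.278.
Areal scale at 13.1°: h·k = 1.000 × 1.010 = 1.010.
Ratio = 2.278/1.010 ≈ 2.25.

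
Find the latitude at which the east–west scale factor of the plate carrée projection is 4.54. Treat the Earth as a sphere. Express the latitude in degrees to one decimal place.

77.3°

Plate carrée: h = 1, k = sec φ along parallels.
sec φ = 4.54  ⇒  cos φ = 0.2203  ⇒  φ ≈ 77.3°.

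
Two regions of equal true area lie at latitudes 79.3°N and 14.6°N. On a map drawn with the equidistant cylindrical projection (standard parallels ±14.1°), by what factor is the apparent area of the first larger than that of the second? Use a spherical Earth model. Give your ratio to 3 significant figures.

The equidistant cylindrical projection with φ₀ = 14.1° has h = 1 (meridians true) and k = cos φ₀ / cos φ along parallels.
Areal scale at 79.3°: h·k = 1.000 × 5.224 = 5.224.
Areal scale at 14.6°: h·k = 1.000 × 1.002 = 1.002.
Ratio = 5.224/1.002 ≈ 5.21.

5.21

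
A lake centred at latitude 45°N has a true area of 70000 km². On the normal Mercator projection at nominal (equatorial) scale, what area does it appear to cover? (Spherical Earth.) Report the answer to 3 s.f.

140000 km²

The Mercator projection is conformal; its linear scale factor is the same in every direction and equals sec φ = 1/cos φ.
Areal scale = k² = sec²φ = 1/cos²(45°) = 1/0.7071² = 2.000.
Apparent area = 70000 × 2.000 ≈ 140000 km².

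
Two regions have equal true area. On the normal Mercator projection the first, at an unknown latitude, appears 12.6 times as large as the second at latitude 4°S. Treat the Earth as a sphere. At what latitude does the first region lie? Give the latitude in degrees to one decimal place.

Mercator areal scale is sec²φ, so apparent-area ratio = sec²φ₁ / sec²φ₂ = cos²φ₂ / cos²φ₁.
cos²φ₂ / cos²φ₁ = 12.6  ⇒  cos φ₁ = cos 4° / √12.6 = 0.9976/3.550 = 0.2810.
φ₁ = arccos(0.2810) ≈ 73.7°.

73.7°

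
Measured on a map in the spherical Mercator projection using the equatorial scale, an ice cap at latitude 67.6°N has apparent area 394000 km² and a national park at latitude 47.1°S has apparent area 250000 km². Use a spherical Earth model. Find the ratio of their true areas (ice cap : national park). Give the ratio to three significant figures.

Since Mercator area scale is 1/cos²φ, the true area equals the apparent area multiplied by cos²φ.
True area of ice cap: 394000 × cos²(67.6°) = 394000 × 0.1452 = 57210 km².
True area of national park: 250000 × cos²(47.1°) = 250000 × 0.4634 = 115800 km².
Ratio = 57210 / 115800 ≈ 0.494.

0.494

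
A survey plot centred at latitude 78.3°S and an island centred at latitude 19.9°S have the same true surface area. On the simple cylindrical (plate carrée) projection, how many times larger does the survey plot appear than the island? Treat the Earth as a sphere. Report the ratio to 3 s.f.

4.64

Plate carrée maps x = Rλ, y = Rφ. The meridian scale is h = 1 and the parallel scale is k = 1/cos φ = sec φ.
Areal scale at 78.3°: h·k = 1.000 × 4.931 = 4.931.
Areal scale at 19.9°: h·k = 1.000 × 1.064 = 1.064.
Ratio = 4.931/1.064 ≈ 4.64.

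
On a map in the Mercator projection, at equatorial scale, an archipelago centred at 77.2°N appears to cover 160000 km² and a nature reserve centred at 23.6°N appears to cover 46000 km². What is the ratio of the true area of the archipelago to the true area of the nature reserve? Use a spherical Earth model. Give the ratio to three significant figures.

On Mercator the areal scale is sec²φ, so true area = apparent × cos²φ.
True area of archipelago: 160000 × cos²(77.2°) = 160000 × 0.04908 = 7853 km².
True area of nature reserve: 46000 × cos²(23.6°) = 46000 × 0.8397 = 38630 km².
Ratio = 7853 / 38630 ≈ 0.203.

0.203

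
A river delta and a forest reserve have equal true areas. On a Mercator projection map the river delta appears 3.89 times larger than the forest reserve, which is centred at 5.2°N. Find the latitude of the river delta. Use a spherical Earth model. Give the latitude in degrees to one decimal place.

Mercator areal scale is sec²φ, so apparent-area ratio = sec²φ₁ / sec²φ₂ = cos²φ₂ / cos²φ₁.
cos²φ₂ / cos²φ₁ = 3.89  ⇒  cos φ₁ = cos 5.2° / √3.89 = 0.9959/1.972 = 0.5049.
φ₁ = arccos(0.5049) ≈ 59.7°.

59.7°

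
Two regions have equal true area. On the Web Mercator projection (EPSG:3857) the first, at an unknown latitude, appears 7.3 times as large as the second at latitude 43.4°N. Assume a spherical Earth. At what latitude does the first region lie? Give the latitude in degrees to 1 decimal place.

74.4°

On Mercator, (apparent₁)/(apparent₂) = sec²φ₁ / sec²φ₂ when true areas are equal.
cos²φ₂ / cos²φ₁ = 7.3  ⇒  cos φ₁ = cos 43.4° / √7.3 = 0.7266/2.702 = 0.2689.
φ₁ = arccos(0.2689) ≈ 74.4°.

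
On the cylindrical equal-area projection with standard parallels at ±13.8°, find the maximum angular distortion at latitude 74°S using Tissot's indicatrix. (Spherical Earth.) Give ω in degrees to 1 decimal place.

A cylindrical equal-area projection with standard parallel φ₀ has meridian scale h = cos φ / cos φ₀ and parallel scale k = cos φ₀ / cos φ (so areas are preserved, h·k = 1).
At 74°: h = 0.2838, k = 3.523; principal scales a = 3.523, b = 0.2838.
sin(ω/2) = (a − b)/(a + b) = 3.239/3.807 = 0.8509, so ω = 2 arcsin(0.8509) ≈ 116.6°.

116.6°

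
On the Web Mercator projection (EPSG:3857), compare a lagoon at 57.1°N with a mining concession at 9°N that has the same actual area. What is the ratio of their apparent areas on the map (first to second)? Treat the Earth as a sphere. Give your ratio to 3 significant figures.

Mercator is conformal with k = sec φ, so areal scale = k² = sec²φ.
At 57.1°: sec²(57.1°) = 1/0.5432² = 3.389.
At 9°: sec²(9°) = 1/0.9877² = 1.025.
Ratio = 3.389/1.025 = cos²(9°)/cos²(57.1°) ≈ 3.31.

3.31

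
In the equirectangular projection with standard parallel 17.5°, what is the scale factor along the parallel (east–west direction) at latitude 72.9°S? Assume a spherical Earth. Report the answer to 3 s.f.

In the equirectangular projection with standard parallel φ₀ = 17.5° (x = Rλ cos φ₀, y = Rφ), meridians are true-scale (h = 1) and the parallel scale is k = cos φ₀ / cos φ.
k = cos 17.5° / cos 72.9° = 0.9537/0.2940 = 3.243.

3.24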